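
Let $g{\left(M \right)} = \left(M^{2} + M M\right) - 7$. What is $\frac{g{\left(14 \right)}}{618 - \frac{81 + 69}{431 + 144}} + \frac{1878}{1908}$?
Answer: $\frac{1210499}{753024} \approx 1.6075$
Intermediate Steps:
$g{\left(M \right)} = -7 + 2 M^{2}$ ($g{\left(M \right)} = \left(M^{2} + M^{2}\right) - 7 = 2 M^{2} - 7 = -7 + 2 M^{2}$)
$\frac{g{\left(14 \right)}}{618 - \frac{81 + 69}{431 + 144}} + \frac{1878}{1908} = \frac{-7 + 2 \cdot 14^{2}}{618 - \frac{81 + 69}{431 + 144}} + \frac{1878}{1908} = \frac{-7 + 2 \cdot 196}{618 - \frac{150}{575}} + 1878 \cdot \frac{1}{1908} = \frac{-7 + 392}{618 - 150 \cdot \frac{1}{575}} + \frac{313}{318} = \frac{385}{618 - \frac{6}{23}} + \frac{313}{318} = \frac{385}{\frac{14208}{23}} + \frac{313}{318} = 385 \cdot \frac{23}{14208} + \frac{313}{318} = \frac{8855}{14208} + \frac{313}{318} = \frac{1210499}{753024}$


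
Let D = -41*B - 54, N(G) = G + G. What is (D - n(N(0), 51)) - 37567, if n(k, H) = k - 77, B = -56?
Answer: -35248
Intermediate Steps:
N(G) = 2*G
n(k, H) = -77 + k
D = 2242 (D = -41*(-56) - 54 = 2296 - 54 = 2242)
(D - n(N(0), 51)) - 37567 = (2242 - (-77 + 2*0)) - 37567 = (2242 - (-77 + 0)) - 37567 = (2242 - 1*(-77)) - 37567 = (2242 + 77) - 37567 = 2319 - 37567 = -35248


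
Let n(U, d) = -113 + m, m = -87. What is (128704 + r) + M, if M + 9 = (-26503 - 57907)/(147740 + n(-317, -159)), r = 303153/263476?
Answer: 250140763619363/1943662452 ≈ 1.2870e+5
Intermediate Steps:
n(U, d) = -200 (n(U, d) = -113 - 87 = -200)
r = 303153/263476 (r = 303153*(1/263476) = 303153/263476 ≈ 1.1506)
M = -141227/14754 (M = -9 + (-26503 - 57907)/(147740 - 200) = -9 - 84410/147540 = -9 - 84410*1/147540 = -9 - 8441/14754 = -141227/14754 ≈ -9.5721)
(128704 + r) + M = (128704 + 303153/263476) - 141227/14754 = 33910718257/263476 - 141227/14754 = 250140763619363/1943662452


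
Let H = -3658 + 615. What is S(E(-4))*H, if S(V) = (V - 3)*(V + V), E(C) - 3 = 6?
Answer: -328644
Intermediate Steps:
E(C) = 9 (E(C) = 3 + 6 = 9)
S(V) = 2*V*(-3 + V) (S(V) = (-3 + V)*(2*V) = 2*V*(-3 + V))
H = -3043
S(E(-4))*H = (2*9*(-3 + 9))*(-3043) = (2*9*6)*(-3043) = 108*(-3043) = -328644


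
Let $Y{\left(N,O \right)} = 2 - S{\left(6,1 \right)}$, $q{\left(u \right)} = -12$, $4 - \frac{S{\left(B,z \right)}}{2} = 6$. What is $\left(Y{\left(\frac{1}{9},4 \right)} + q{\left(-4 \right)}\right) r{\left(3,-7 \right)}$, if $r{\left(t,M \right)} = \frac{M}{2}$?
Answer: $21$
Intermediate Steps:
$S{\left(B,z \right)} = -4$ ($S{\left(B,z \right)} = 8 - 12 = -4$)
$Y{\left(N,O \right)} = 6$ ($Y{\left(N,O \right)} = 2 - -4 = 2 + 4 = 6$)
$r{\left(t,M \right)} = \frac{M}{2}$ ($r{\left(t,M \right)} = M \frac{1}{2} = \frac{M}{2}$)
$\left(Y{\left(\frac{1}{9},4 \right)} + q{\left(-4 \right)}\right) r{\left(3,-7 \right)} = \left(6 - 12\right) \frac{1}{2} \left(-7\right) = \left(-6\right) \left(- \frac{7}{2}\right) = 21$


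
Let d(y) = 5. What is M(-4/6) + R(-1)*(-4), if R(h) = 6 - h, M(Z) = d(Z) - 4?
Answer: -27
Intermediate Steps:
M(Z) = 1 (M(Z) = 5 - 4 = 1)
M(-4/6) + R(-1)*(-4) = 1 + (6 - 1*(-1))*(-4) = 1 + (6 + 1)*(-4) = 1 + 7*(-4) = 1 - 28 = -27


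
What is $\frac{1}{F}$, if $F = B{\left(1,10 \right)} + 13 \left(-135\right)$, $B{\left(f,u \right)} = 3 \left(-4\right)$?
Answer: $- \frac{1}{1767} \approx -0.00056593$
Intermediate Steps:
$B{\left(f,u \right)} = -12$
$F = -1767$ ($F = -12 + 13 \left(-135\right) = -12 - 1755 = -1767$)
$\frac{1}{F} = \frac{1}{-1767} = - \frac{1}{1767}$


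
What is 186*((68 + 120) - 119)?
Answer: 12834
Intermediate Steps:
186*((68 + 120) - 119) = 186*(188 - 119) = 186*69 = 12834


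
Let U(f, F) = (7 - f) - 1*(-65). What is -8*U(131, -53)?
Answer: 472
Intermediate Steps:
U(f, F) = 72 - f (U(f, F) = (7 - f) + 65 = 72 - f)
-8*U(131, -53) = -8*(72 - 1*131) = -8*(72 - 131) = -8*(-59) = 472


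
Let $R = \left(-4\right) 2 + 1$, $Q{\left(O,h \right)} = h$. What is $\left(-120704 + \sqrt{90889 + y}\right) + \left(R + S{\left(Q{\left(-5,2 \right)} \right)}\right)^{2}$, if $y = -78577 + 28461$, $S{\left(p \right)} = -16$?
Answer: $-120175 + \sqrt{40773} \approx -1.1997 \cdot 10^{5}$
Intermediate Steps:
$y = -50116$
$R = -7$ ($R = -8 + 1 = -7$)
$\left(-120704 + \sqrt{90889 + y}\right) + \left(R + S{\left(Q{\left(-5,2 \right)} \right)}\right)^{2} = \left(-120704 + \sqrt{90889 - 50116}\right) + \left(-7 - 16\right)^{2} = \left(-120704 + \sqrt{40773}\right) + \left(-23\right)^{2} = \left(-120704 + \sqrt{40773}\right) + 529 = -120175 + \sqrt{40773}$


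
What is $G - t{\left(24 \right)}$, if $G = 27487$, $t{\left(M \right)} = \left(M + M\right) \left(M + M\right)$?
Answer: $25183$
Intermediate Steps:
$t{\left(M \right)} = 4 M^{2}$ ($t{\left(M \right)} = 2 M 2 M = 4 M^{2}$)
$G - t{\left(24 \right)} = 27487 - 4 \cdot 24^{2} = 27487 - 4 \cdot 576 = 27487 - 2304 = 25183$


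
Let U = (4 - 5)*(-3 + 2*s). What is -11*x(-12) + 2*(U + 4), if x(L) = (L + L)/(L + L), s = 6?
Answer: -21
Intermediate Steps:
U = -9 (U = (4 - 5)*(-3 + 2*6) = -(-3 + 12) = -1*9 = -9)
x(L) = 1 (x(L) = (2*L)/((2*L)) = (2*L)*(1/(2*L)) = 1)
-11*x(-12) + 2*(U + 4) = -11*1 + 2*(-9 + 4) = -11 + 2*(-5) = -11 - 10 = -21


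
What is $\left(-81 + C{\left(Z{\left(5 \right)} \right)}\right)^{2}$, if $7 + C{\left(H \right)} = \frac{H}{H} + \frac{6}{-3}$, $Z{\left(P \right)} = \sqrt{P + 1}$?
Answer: $7921$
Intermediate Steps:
$Z{\left(P \right)} = \sqrt{1 + P}$
$C{\left(H \right)} = -8$ ($C{\left(H \right)} = -7 + \left(\frac{H}{H} + \frac{6}{-3}\right) = -7 + \left(1 + 6 \left(- \frac{1}{3}\right)\right) = -7 + \left(1 - 2\right) = -7 - 1 = -8$)
$\left(-81 + C{\left(Z{\left(5 \right)} \right)}\right)^{2} = \left(-81 - 8\right)^{2} = \left(-89\right)^{2} = 7921$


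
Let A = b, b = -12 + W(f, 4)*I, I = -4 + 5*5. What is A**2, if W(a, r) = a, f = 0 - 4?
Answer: 9216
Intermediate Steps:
f = -4
I = 21 (I = -4 + 25 = 21)
b = -96 (b = -12 - 4*21 = -12 - 84 = -96)
A = -96
A**2 = (-96)**2 = 9216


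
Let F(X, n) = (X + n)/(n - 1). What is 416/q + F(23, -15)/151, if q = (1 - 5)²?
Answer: 7851/302 ≈ 25.997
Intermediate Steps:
F(X, n) = (X + n)/(-1 + n)
q = 16 (q = (-4)² = 16)
416/q + F(23, -15)/151 = 416/16 + ((23 - 15)/(-1 - 15))/151 = 416*(1/16) + (8/(-16))*(1/151) = 26 - 1/16*8*(1/151) = 26 - ½*1/151 = 26 - 1/302 = 7851/302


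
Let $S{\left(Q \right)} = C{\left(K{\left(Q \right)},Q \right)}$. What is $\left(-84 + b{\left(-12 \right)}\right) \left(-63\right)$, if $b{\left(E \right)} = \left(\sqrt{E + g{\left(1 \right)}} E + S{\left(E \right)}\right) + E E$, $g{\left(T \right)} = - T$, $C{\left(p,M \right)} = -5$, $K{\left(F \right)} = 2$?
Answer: $-3465 + 756 i \sqrt{13} \approx -3465.0 + 2725.8 i$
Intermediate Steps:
$S{\left(Q \right)} = -5$
$b{\left(E \right)} = -5 + E^{2} + E \sqrt{-1 + E}$ ($b{\left(E \right)} = \left(\sqrt{E - 1} E - 5\right) + E E = \left(\sqrt{E - 1} E - 5\right) + E^{2} = \left(\sqrt{-1 + E} E - 5\right) + E^{2} = \left(E \sqrt{-1 + E} - 5\right) + E^{2} = \left(-5 + E \sqrt{-1 + E}\right) + E^{2} = -5 + E^{2} + E \sqrt{-1 + E}$)
$\left(-84 + b{\left(-12 \right)}\right) \left(-63\right) = \left(-84 - \left(5 - 144 + 12 \sqrt{-1 - 12}\right)\right) \left(-63\right) = \left(-84 - \left(-139 + 12 i \sqrt{13}\right)\right) \left(-63\right) = \left(-84 + \left(139 - 12 i \sqrt{13}\right)\right) \left(-63\right) = \left(55 - 12 i \sqrt{13}\right) \left(-63\right) = -3465 + 756 i \sqrt{13}$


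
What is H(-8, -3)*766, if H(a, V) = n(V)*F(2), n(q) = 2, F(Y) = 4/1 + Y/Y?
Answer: 7660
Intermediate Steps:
F(Y) = 5 (F(Y) = 4*1 + 1 = 4 + 1 = 5)
H(a, V) = 10 (H(a, V) = 2*5 = 10)
H(-8, -3)*766 = 10*766 = 7660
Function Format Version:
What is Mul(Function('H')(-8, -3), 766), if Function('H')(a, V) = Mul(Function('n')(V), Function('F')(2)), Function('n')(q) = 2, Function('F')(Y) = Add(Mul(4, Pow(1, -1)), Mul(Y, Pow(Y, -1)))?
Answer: 7660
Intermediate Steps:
Function('F')(Y) = 5 (Function('F')(Y) = Add(Mul(4, 1), 1) = Add(4, 1) = 5)
Function('H')(a, V) = 10 (Function('H')(a, V) = Mul(2, 5) = 10)
Mul(Function('H')(-8, -3), 766) = Mul(10, 766) = 7660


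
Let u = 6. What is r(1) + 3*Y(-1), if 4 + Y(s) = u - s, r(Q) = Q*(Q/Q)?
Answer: 10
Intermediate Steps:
r(Q) = Q (r(Q) = Q*1 = Q)
Y(s) = 2 - s (Y(s) = -4 + (6 - s) = 2 - s)
r(1) + 3*Y(-1) = 1 + 3*(2 - 1*(-1)) = 1 + 3*(2 + 1) = 1 + 3*3 = 1 + 9 = 10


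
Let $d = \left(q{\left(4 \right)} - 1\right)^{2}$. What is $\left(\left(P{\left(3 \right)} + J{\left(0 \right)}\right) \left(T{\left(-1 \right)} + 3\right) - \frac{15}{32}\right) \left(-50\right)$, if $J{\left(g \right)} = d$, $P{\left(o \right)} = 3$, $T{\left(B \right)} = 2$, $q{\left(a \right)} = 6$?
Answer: $- \frac{111625}{16} \approx -6976.6$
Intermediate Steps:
$d = 25$ ($d = \left(6 - 1\right)^{2} = 5^{2} = 25$)
$J{\left(g \right)} = 25$
$\left(\left(P{\left(3 \right)} + J{\left(0 \right)}\right) \left(T{\left(-1 \right)} + 3\right) - \frac{15}{32}\right) \left(-50\right) = \left(\left(3 + 25\right) \left(2 + 3\right) - \frac{15}{32}\right) \left(-50\right) = \left(28 \cdot 5 - \frac{15}{32}\right) \left(-50\right) = \left(140 - \frac{15}{32}\right) \left(-50\right) = \frac{4465}{32} \left(-50\right) = - \frac{111625}{16}$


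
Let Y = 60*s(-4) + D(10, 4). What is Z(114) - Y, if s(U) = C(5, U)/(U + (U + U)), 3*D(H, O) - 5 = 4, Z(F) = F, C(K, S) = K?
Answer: 136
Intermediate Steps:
D(H, O) = 3 (D(H, O) = 5/3 + (⅓)*4 = 5/3 + 4/3 = 3)
s(U) = 5/(3*U) (s(U) = 5/(U + (U + U)) = 5/(U + 2*U) = 5/(3*U))
Y = -22 (Y = 60*((5/3)/(-4)) + 3 = 60*((5/3)*(-¼)) + 3 = 60*(-5/12) + 3 = -25 + 3 = -22)
Z(114) - Y = 114 - 1*(-22) = 114 + 22 = 136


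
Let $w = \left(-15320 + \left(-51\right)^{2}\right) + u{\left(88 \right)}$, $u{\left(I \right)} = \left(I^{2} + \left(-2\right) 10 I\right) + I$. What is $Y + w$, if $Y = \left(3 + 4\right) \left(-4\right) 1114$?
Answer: $-37839$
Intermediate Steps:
$u{\left(I \right)} = I^{2} - 19 I$ ($u{\left(I \right)} = \left(I^{2} - 20 I\right) + I = I^{2} - 19 I$)
$Y = -31192$ ($Y = 7 \left(-4\right) 1114 = \left(-28\right) 1114 = -31192$)
$w = -6647$ ($w = \left(-15320 + \left(-51\right)^{2}\right) + 88 \left(-19 + 88\right) = \left(-15320 + 2601\right) + 88 \cdot 69 = -12719 + 6072 = -6647$)
$Y + w = -31192 - 6647 = -37839$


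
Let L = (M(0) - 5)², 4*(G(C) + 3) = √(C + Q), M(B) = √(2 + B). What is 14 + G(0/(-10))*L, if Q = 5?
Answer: 14 + (5 - √2)²*(-12 + √5)/4 ≈ -17.386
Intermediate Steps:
G(C) = -3 + √(5 + C)/4 (G(C) = -3 + √(C + 5)/4 = -3 + √(5 + C)/4)
L = (-5 + √2)² (L = (√(2 + 0) - 5)² = (√2 - 5)² = (-5 + √2)² ≈ 12.858)
14 + G(0/(-10))*L = 14 + (-3 + √(5 + 0/(-10))/4)*(5 - √2)² = 14 + (-3 + √(5 + 0*(-⅒))/4)*(5 - √2)² = 14 + (-3 + √(5 + 0)/4)*(5 - √2)² = 14 + (-3 + √5/4)*(5 - √2)² = 14 + (5 - √2)²*(-3 + √5/4)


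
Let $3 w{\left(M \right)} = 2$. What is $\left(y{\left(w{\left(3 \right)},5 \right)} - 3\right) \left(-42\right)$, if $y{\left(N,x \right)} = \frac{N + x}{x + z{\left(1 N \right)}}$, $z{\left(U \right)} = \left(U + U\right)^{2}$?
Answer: $\frac{5544}{61} \approx 90.885$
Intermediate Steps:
$w{\left(M \right)} = \frac{2}{3}$ ($w{\left(M \right)} = \frac{1}{3} \cdot 2 = \frac{2}{3}$)
$z{\left(U \right)} = 4 U^{2}$ ($z{\left(U \right)} = \left(2 U\right)^{2} = 4 U^{2}$)
$y{\left(N,x \right)} = \frac{N + x}{x + 4 N^{2}}$ ($y{\left(N,x \right)} = \frac{N + x}{x + 4 \left(1 N\right)^{2}} = \frac{N + x}{x + 4 N^{2}}$)
$\left(y{\left(w{\left(3 \right)},5 \right)} - 3\right) \left(-42\right) = \left(\frac{\frac{2}{3} + 5}{5 + 4 \left(\frac{2}{3}\right)^{2}} - 3\right) \left(-42\right) = \left(\frac{1}{5 + 4 \cdot \frac{4}{9}} \cdot \frac{17}{3} + \left(-17 + 14\right)\right) \left(-42\right) = \left(\frac{1}{5 + \frac{16}{9}} \cdot \frac{17}{3} - 3\right) \left(-42\right) = \left(\frac{1}{\frac{61}{9}} \cdot \frac{17}{3} - 3\right) \left(-42\right) = \left(\frac{9}{61} \cdot \frac{17}{3} - 3\right) \left(-42\right) = \left(\frac{51}{61} - 3\right) \left(-42\right) = \left(- \frac{132}{61}\right) \left(-42\right) = \frac{5544}{61}$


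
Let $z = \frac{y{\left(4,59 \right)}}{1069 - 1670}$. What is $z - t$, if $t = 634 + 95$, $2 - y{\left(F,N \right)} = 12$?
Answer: $- \frac{438119}{601} \approx -728.98$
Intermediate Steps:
$y{\left(F,N \right)} = -10$ ($y{\left(F,N \right)} = 2 - 12 = -10$)
$t = 729$
$z = \frac{10}{601}$ ($z = - \frac{10}{1069 - 1670} = - \frac{10}{-601} = \left(-10\right) \left(- \frac{1}{601}\right) = \frac{10}{601} \approx 0.016639$)
$z - t = \frac{10}{601} - 729 = - \frac{438119}{601}$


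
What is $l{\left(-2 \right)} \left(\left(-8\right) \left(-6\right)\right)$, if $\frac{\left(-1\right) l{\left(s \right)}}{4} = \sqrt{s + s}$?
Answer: $- 384 i \approx - 384.0 i$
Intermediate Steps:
$l{\left(s \right)} = - 4 \sqrt{2} \sqrt{s}$ ($l{\left(s \right)} = - 4 \sqrt{s + s} = - 4 \sqrt{2 s} = - 4 \sqrt{2} \sqrt{s}$)
$l{\left(-2 \right)} \left(\left(-8\right) \left(-6\right)\right) = - 4 \sqrt{2} \sqrt{-2} \left(\left(-8\right) \left(-6\right)\right) = - 4 \sqrt{2} i \sqrt{2} \cdot 48 = - 8 i 48 = - 384 i$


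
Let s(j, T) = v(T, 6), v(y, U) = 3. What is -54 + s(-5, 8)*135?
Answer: 351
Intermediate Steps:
s(j, T) = 3
-54 + s(-5, 8)*135 = -54 + 3*135 = -54 + 405 = 351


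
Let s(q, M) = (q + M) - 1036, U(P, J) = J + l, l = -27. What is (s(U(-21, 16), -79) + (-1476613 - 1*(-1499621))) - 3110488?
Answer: -3088606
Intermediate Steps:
U(P, J) = -27 + J (U(P, J) = J - 27 = -27 + J)
s(q, M) = -1036 + M + q (s(q, M) = (M + q) - 1036 = -1036 + M + q)
(s(U(-21, 16), -79) + (-1476613 - 1*(-1499621))) - 3110488 = ((-1036 - 79 + (-27 + 16)) + (-1476613 - 1*(-1499621))) - 3110488 = ((-1036 - 79 - 11) + (-1476613 + 1499621)) - 3110488 = (-1126 + 23008) - 3110488 = 21882 - 3110488 = -3088606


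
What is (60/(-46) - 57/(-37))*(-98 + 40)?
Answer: -11658/851 ≈ -13.699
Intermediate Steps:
(60/(-46) - 57/(-37))*(-98 + 40) = (60*(-1/46) - 57*(-1/37))*(-58) = (-30/23 + 57/37)*(-58) = (201/851)*(-58) = -11658/851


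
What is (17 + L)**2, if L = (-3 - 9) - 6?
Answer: 1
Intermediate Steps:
L = -18 (L = -12 - 6 = -18)
(17 + L)**2 = (17 - 18)**2 = (-1)**2 = 1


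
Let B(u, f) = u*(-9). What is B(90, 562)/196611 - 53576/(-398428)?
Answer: 850908688/6527943959 ≈ 0.13035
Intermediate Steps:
B(u, f) = -9*u
B(90, 562)/196611 - 53576/(-398428) = -9*90/196611 - 53576/(-398428) = -810*1/196611 - 53576*(-1/398428) = -270/65537 + 13394/99607 = 850908688/6527943959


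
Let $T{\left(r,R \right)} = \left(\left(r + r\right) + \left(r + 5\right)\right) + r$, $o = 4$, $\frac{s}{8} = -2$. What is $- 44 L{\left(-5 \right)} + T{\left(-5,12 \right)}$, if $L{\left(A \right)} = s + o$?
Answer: $513$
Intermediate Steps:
$s = -16$ ($s = 8 \left(-2\right) = -16$)
$L{\left(A \right)} = -12$ ($L{\left(A \right)} = -16 + 4 = -12$)
$T{\left(r,R \right)} = 5 + 4 r$ ($T{\left(r,R \right)} = \left(2 r + \left(5 + r\right)\right) + r = \left(5 + 3 r\right) + r = 5 + 4 r$)
$- 44 L{\left(-5 \right)} + T{\left(-5,12 \right)} = \left(-44\right) \left(-12\right) + \left(5 + 4 \left(-5\right)\right) = 528 + \left(5 - 20\right) = 528 - 15 = 513$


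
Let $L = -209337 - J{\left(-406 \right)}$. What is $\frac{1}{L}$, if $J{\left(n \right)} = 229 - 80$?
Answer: $- \frac{1}{209486} \approx -4.7736 \cdot 10^{-6}$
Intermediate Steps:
$J{\left(n \right)} = 149$ ($J{\left(n \right)} = 229 - 80 = 149$)
$L = -209486$ ($L = -209337 - 149 = -209486$)
$\frac{1}{L} = \frac{1}{-209486} = - \frac{1}{209486}$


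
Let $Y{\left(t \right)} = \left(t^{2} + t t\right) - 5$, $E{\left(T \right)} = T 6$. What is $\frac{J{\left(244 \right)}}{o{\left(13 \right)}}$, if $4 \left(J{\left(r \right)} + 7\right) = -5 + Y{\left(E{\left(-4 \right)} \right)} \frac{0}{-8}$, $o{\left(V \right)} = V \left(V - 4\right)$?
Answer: $- \frac{11}{156} \approx -0.070513$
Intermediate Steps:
$E{\left(T \right)} = 6 T$
$o{\left(V \right)} = V \left(-4 + V\right)$
$Y{\left(t \right)} = -5 + 2 t^{2}$ ($Y{\left(t \right)} = \left(t^{2} + t^{2}\right) - 5 = 2 t^{2} - 5 = -5 + 2 t^{2}$)
$J{\left(r \right)} = - \frac{33}{4}$ ($J{\left(r \right)} = -7 + \frac{-5 + \left(-5 + 2 \left(6 \left(-4\right)\right)^{2}\right) \frac{0}{-8}}{4} = -7 + \frac{-5 + \left(-5 + 2 \left(-24\right)^{2}\right) 0 \left(- \frac{1}{8}\right)}{4} = -7 + \frac{-5 + \left(-5 + 2 \cdot 576\right) 0}{4} = -7 + \frac{-5 + \left(-5 + 1152\right) 0}{4} = -7 + \frac{-5 + 1147 \cdot 0}{4} = -7 + \frac{-5 + 0}{4} = -7 + \frac{1}{4} \left(-5\right) = -7 - \frac{5}{4} = - \frac{33}{4}$)
$\frac{J{\left(244 \right)}}{o{\left(13 \right)}} = - \frac{33}{4 \cdot 13 \left(-4 + 13\right)} = - \frac{33}{4 \cdot 13 \cdot 9} = - \frac{33}{4 \cdot 117} = \left(- \frac{33}{4}\right) \frac{1}{117} = - \frac{11}{156}$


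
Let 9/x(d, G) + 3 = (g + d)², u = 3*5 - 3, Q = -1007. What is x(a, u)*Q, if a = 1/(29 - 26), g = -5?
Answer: -81567/169 ≈ -482.65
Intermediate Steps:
a = ⅓ (a = 1/3 = ⅓ ≈ 0.33333)
u = 12 (u = 15 - 3 = 12)
x(d, G) = 9/(-3 + (-5 + d)²)
x(a, u)*Q = (9/(-3 + (-5 + ⅓)²))*(-1007) = (9/(-3 + (-14/3)²))*(-1007) = (9/(-3 + 196/9))*(-1007) = (9/(169/9))*(-1007) = (9*(9/169))*(-1007) = (81/169)*(-1007) = -81567/169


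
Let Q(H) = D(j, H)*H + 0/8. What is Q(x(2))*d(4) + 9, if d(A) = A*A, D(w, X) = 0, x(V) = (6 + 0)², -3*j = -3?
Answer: 9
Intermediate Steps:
j = 1 (j = -⅓*(-3) = 1)
x(V) = 36 (x(V) = 6² = 36)
d(A) = A²
Q(H) = 0 (Q(H) = 0*H + 0/8 = 0 + 0*(⅛) = 0 + 0 = 0)
Q(x(2))*d(4) + 9 = 0*4² + 9 = 0*16 + 9 = 0 + 9 = 9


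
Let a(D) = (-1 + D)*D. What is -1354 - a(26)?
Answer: -2004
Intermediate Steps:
a(D) = D*(-1 + D)
-1354 - a(26) = -1354 - 26*(-1 + 26) = -1354 - 26*25 = -1354 - 1*650 = -1354 - 650 = -2004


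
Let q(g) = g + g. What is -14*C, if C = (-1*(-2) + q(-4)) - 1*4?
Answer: 140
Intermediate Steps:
q(g) = 2*g
C = -10 (C = (-1*(-2) + 2*(-4)) - 1*4 = (2 - 8) - 4 = -6 - 4 = -10)
-14*C = -14*(-10) = 140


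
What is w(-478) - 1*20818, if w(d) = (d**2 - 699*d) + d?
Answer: 541310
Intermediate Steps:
w(d) = d**2 - 698*d
w(-478) - 1*20818 = -478*(-698 - 478) - 1*20818 = -478*(-1176) - 20818 = 562128 - 20818 = 541310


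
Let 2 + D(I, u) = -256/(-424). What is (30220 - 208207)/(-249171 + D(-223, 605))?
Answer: 9433311/13206137 ≈ 0.71431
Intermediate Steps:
D(I, u) = -74/53 (D(I, u) = -2 - 256/(-424) = -2 - 256*(-1/424) = -2 + 32/53 = -74/53)
(30220 - 208207)/(-249171 + D(-223, 605)) = (30220 - 208207)/(-249171 - 74/53) = -177987/(-13206137/53) = -177987*(-53/13206137) = 9433311/13206137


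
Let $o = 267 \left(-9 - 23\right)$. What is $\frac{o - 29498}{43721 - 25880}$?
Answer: $- \frac{38042}{17841} \approx -2.1323$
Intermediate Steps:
$o = -8544$ ($o = 267 \left(-32\right) = -8544$)
$\frac{o - 29498}{43721 - 25880} = \frac{-8544 - 29498}{43721 - 25880} = - \frac{38042}{17841}$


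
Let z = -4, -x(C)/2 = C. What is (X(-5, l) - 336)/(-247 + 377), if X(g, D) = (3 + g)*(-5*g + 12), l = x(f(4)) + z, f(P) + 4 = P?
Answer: -41/13 ≈ -3.1538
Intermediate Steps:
f(P) = -4 + P
x(C) = -2*C
l = -4 (l = -2*(-4 + 4) - 4 = -2*0 - 4 = 0 - 4 = -4)
X(g, D) = (3 + g)*(12 - 5*g)
(X(-5, l) - 336)/(-247 + 377) = ((36 - 5*(-5)**2 - 3*(-5)) - 336)/(-247 + 377) = ((36 - 5*25 + 15) - 336)/130 = ((36 - 125 + 15) - 336)*(1/130) = (-74 - 336)*(1/130) = -410*1/130 = -41/13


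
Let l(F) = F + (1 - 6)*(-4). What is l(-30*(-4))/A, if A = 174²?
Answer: 35/7569 ≈ 0.0046241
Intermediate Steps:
l(F) = 20 + F (l(F) = F - 5*(-4) = F + 20 = 20 + F)
A = 30276
l(-30*(-4))/A = (20 - 30*(-4))/30276 = (20 - 1*(-120))*(1/30276) = (20 + 120)*(1/30276) = 140*(1/30276) = 35/7569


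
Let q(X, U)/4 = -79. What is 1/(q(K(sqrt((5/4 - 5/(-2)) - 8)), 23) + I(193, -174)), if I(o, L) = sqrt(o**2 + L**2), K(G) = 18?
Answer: -316/32331 - 5*sqrt(2701)/32331 ≈ -0.017811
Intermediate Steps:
I(o, L) = sqrt(L**2 + o**2)
q(X, U) = -316 (q(X, U) = 4*(-79) = -316)
1/(q(K(sqrt((5/4 - 5/(-2)) - 8)), 23) + I(193, -174)) = 1/(-316 + sqrt((-174)**2 + 193**2)) = 1/(-316 + sqrt(30276 + 37249)) = 1/(-316 + sqrt(67525)) = 1/(-316 + 5*sqrt(2701))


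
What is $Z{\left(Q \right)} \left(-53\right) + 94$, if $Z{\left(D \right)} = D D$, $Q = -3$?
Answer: $-383$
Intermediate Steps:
$Z{\left(D \right)} = D^{2}$
$Z{\left(Q \right)} \left(-53\right) + 94 = \left(-3\right)^{2} \left(-53\right) + 94 = 9 \left(-53\right) + 94 = -477 + 94 = -383$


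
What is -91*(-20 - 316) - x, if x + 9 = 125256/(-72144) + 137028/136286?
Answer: 6265115572163/204837858 ≈ 30586.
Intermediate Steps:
x = -1993225955/204837858 (x = -9 + (125256/(-72144) + 137028/136286) = -9 + (125256*(-1/72144) + 137028*(1/136286)) = -9 + (-5219/3006 + 68514/68143) = -9 - 149685233/204837858 = -1993225955/204837858 ≈ -9.7307)
-91*(-20 - 316) - x = -91*(-20 - 316) - 1*(-1993225955/204837858) = -91*(-336) + 1993225955/204837858 = 30576 + 1993225955/204837858 = 6265115572163/204837858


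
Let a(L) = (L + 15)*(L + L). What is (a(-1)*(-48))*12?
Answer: 16128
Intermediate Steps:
a(L) = 2*L*(15 + L) (a(L) = (15 + L)*(2*L) = 2*L*(15 + L))
(a(-1)*(-48))*12 = ((2*(-1)*(15 - 1))*(-48))*12 = ((2*(-1)*14)*(-48))*12 = -28*(-48)*12 = 1344*12 = 16128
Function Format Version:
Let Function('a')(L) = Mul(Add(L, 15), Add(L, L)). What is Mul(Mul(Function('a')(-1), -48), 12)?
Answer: 16128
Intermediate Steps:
Function('a')(L) = Mul(2, L, Add(15, L)) (Function('a')(L) = Mul(Add(15, L), Mul(2, L)) = Mul(2, L, Add(15, L)))
Mul(Mul(Function('a')(-1), -48), 12) = Mul(Mul(Mul(2, -1, Add(15, -1)), -48), 12) = Mul(Mul(Mul(2, -1, 14), -48), 12) = Mul(Mul(-28, -48), 12) = Mul(1344, 12) = 16128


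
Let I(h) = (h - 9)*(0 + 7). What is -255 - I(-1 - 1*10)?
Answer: -115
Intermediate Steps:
I(h) = -63 + 7*h (I(h) = (-9 + h)*7 = -63 + 7*h)
-255 - I(-1 - 1*10) = -255 - (-63 + 7*(-1 - 1*10)) = -255 - (-63 + 7*(-1 - 10)) = -255 - (-63 + 7*(-11)) = -255 - (-63 - 77) = -255 - 1*(-140) = -255 + 140 = -115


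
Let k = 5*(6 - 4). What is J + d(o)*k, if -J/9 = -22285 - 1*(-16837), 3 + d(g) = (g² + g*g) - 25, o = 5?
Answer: 49252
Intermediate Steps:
d(g) = -28 + 2*g² (d(g) = -3 + ((g² + g*g) - 25) = -3 + ((g² + g²) - 25) = -3 + (2*g² - 25) = -3 + (-25 + 2*g²) = -28 + 2*g²)
J = 49032 (J = -9*(-22285 - 1*(-16837)) = -9*(-22285 + 16837) = -9*(-5448) = 49032)
k = 10 (k = 5*2 = 10)
J + d(o)*k = 49032 + (-28 + 2*5²)*10 = 49032 + (-28 + 2*25)*10 = 49032 + (-28 + 50)*10 = 49032 + 22*10 = 49032 + 220 = 49252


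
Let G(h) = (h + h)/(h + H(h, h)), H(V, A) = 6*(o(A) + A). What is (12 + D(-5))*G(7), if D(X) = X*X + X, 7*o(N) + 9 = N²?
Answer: 3136/583 ≈ 5.3791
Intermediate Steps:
o(N) = -9/7 + N²/7
H(V, A) = -54/7 + 6*A + 6*A²/7 (H(V, A) = 6*((-9/7 + A²/7) + A) = 6*(-9/7 + A + A²/7) = -54/7 + 6*A + 6*A²/7)
G(h) = 2*h/(-54/7 + 7*h + 6*h²/7) (G(h) = (h + h)/(h + (-54/7 + 6*h + 6*h²/7)) = (2*h)/(-54/7 + 7*h + 6*h²/7) = 2*h/(-54/7 + 7*h + 6*h²/7))
D(X) = X + X² (D(X) = X² + X = X + X²)
(12 + D(-5))*G(7) = (12 - 5*(1 - 5))*(14*7/(-54 + 6*7² + 49*7)) = (12 - 5*(-4))*(14*7/(-54 + 6*49 + 343)) = (12 + 20)*(14*7/(-54 + 294 + 343)) = 32*(14*7/583) = 32*(14*7*(1/583)) = 32*(98/583) = 3136/583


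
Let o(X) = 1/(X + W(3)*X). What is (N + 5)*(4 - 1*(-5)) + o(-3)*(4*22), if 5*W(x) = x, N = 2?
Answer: 134/3 ≈ 44.667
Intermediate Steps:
W(x) = x/5
o(X) = 5/(8*X) (o(X) = 1/(X + ((⅕)*3)*X) = 1/(X + 3*X/5) = 1/(8*X/5) = 5/(8*X))
(N + 5)*(4 - 1*(-5)) + o(-3)*(4*22) = (2 + 5)*(4 - 1*(-5)) + ((5/8)/(-3))*(4*22) = 7*(4 + 5) + ((5/8)*(-⅓))*88 = 7*9 - 5/24*88 = 63 - 55/3 = 134/3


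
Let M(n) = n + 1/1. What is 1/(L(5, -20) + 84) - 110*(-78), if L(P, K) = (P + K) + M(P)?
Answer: 643501/75 ≈ 8580.0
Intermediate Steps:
M(n) = 1 + n (M(n) = n + 1*1 = n + 1 = 1 + n)
L(P, K) = 1 + K + 2*P (L(P, K) = (P + K) + (1 + P) = (K + P) + (1 + P) = 1 + K + 2*P)
1/(L(5, -20) + 84) - 110*(-78) = 1/((1 - 20 + 2*5) + 84) - 110*(-78) = 1/((1 - 20 + 10) + 84) + 8580 = 1/(-9 + 84) + 8580 = 1/75 + 8580 = 643501/75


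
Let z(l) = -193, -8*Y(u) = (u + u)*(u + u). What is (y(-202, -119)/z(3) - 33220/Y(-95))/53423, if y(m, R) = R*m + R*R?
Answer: -66384611/18610703395 ≈ -0.0035670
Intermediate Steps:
y(m, R) = R² + R*m (y(m, R) = R*m + R² = R² + R*m)
Y(u) = -u²/2 (Y(u) = -(u + u)*(u + u)/8 = -2*u*2*u/8 = -u²/2)
(y(-202, -119)/z(3) - 33220/Y(-95))/53423 = (-119*(-119 - 202)/(-193) - 33220/((-½*(-95)²)))/53423 = (-119*(-321)*(-1/193) - 33220/((-½*9025)))*(1/53423) = (38199*(-1/193) - 33220/(-9025/2))*(1/53423) = (-38199/193 - 33220*(-2/9025))*(1/53423) = (-38199/193 + 13288/1805)*(1/53423) = -66384611/348365*1/53423 = -66384611/18610703395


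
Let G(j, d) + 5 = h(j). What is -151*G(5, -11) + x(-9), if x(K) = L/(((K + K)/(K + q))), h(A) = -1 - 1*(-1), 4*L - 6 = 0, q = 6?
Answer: 3021/4 ≈ 755.25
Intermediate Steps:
L = 3/2 (L = 3/2 + (¼)*0 = 3/2 + 0 = 3/2 ≈ 1.5000)
h(A) = 0 (h(A) = -1 + 1 = 0)
x(K) = 3*(6 + K)/(4*K) (x(K) = 3/(2*(((K + K)/(K + 6)))) = 3/(2*(((2*K)/(6 + K)))) = 3/(2*((2*K/(6 + K)))) = 3*((6 + K)/(2*K))/2 = 3*(6 + K)/(4*K))
G(j, d) = -5 (G(j, d) = -5 + 0 = -5)
-151*G(5, -11) + x(-9) = -151*(-5) + (¾)*(6 - 9)/(-9) = 755 + (¾)*(-⅑)*(-3) = 755 + ¼ = 3021/4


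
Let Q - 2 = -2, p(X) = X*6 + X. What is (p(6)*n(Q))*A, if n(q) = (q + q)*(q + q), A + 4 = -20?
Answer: 0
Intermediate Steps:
p(X) = 7*X (p(X) = 6*X + X = 7*X)
Q = 0 (Q = 2 - 2 = 0)
A = -24 (A = -4 - 20 = -24)
n(q) = 4*q² (n(q) = (2*q)*(2*q) = 4*q²)
(p(6)*n(Q))*A = ((7*6)*(4*0²))*(-24) = (42*(4*0))*(-24) = (42*0)*(-24) = 0*(-24) = 0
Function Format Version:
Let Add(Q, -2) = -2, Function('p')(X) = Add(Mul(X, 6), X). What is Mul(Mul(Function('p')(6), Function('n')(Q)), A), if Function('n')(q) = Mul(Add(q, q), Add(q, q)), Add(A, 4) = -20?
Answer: 0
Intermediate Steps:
Function('p')(X) = Mul(7, X) (Function('p')(X) = Add(Mul(6, X), X) = Mul(7, X))
Q = 0 (Q = Add(2, -2) = 0)
A = -24 (A = Add(-4, -20) = -24)
Function('n')(q) = Mul(4, Pow(q, 2)) (Function('n')(q) = Mul(Mul(2, q), Mul(2, q)) = Mul(4, Pow(q, 2)))
Mul(Mul(Function('p')(6), Function('n')(Q)), A) = Mul(Mul(Mul(7, 6), Mul(4, Pow(0, 2))), -24) = Mul(Mul(42, Mul(4, 0)), -24) = Mul(Mul(42, 0), -24) = Mul(0, -24) = 0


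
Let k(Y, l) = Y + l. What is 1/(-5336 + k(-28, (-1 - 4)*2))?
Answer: -1/5374 ≈ -0.00018608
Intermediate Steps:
1/(-5336 + k(-28, (-1 - 4)*2)) = 1/(-5336 + (-28 + (-1 - 4)*2)) = 1/(-5336 + (-28 - 5*2)) = 1/(-5336 + (-28 - 10)) = 1/(-5336 - 38) = 1/(-5374) = -1/5374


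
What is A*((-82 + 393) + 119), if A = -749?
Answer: -322070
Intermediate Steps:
A*((-82 + 393) + 119) = -749*((-82 + 393) + 119) = -749*(311 + 119) = -749*430 = -322070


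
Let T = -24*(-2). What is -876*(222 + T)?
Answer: -236520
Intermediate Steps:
T = 48
-876*(222 + T) = -876*(222 + 48) = -876*270 = -236520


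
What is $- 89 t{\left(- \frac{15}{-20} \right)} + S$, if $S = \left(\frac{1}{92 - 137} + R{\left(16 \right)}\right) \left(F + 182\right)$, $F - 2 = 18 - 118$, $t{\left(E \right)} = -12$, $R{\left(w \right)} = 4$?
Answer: $\frac{21032}{15} \approx 1402.1$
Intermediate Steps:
$F = -98$ ($F = 2 + \left(18 - 118\right) = 2 - 100 = -98$)
$S = \frac{5012}{15}$ ($S = \left(\frac{1}{92 - 137} + 4\right) \left(-98 + 182\right) = \left(\frac{1}{-45} + 4\right) 84 = \left(- \frac{1}{45} + 4\right) 84 = \frac{179}{45} \cdot 84 = \frac{5012}{15} \approx 334.13$)
$- 89 t{\left(- \frac{15}{-20} \right)} + S = \left(-89\right) \left(-12\right) + \frac{5012}{15} = 1068 + \frac{5012}{15} = \frac{21032}{15}$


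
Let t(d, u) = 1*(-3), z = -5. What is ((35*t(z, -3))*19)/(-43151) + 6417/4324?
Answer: 12414189/8112388 ≈ 1.5303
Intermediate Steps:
t(d, u) = -3
((35*t(z, -3))*19)/(-43151) + 6417/4324 = ((35*(-3))*19)/(-43151) + 6417/4324 = -105*19*(-1/43151) + 6417*(1/4324) = -1995*(-1/43151) + 279/188 = 1995/43151 + 279/188 = 12414189/8112388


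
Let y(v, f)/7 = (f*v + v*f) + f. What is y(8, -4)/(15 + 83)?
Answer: -34/7 ≈ -4.8571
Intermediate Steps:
y(v, f) = 7*f + 14*f*v (y(v, f) = 7*((f*v + v*f) + f) = 7*((f*v + f*v) + f) = 7*(2*f*v + f) = 7*(f + 2*f*v) = 7*f + 14*f*v)
y(8, -4)/(15 + 83) = (7*(-4)*(1 + 2*8))/(15 + 83) = (7*(-4)*(1 + 16))/98 = (7*(-4)*17)/98 = (1/98)*(-476) = -34/7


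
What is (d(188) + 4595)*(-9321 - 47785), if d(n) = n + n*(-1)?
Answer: -262402070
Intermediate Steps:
d(n) = 0 (d(n) = n - n = 0)
(d(188) + 4595)*(-9321 - 47785) = (0 + 4595)*(-9321 - 47785) = 4595*(-57106) = -262402070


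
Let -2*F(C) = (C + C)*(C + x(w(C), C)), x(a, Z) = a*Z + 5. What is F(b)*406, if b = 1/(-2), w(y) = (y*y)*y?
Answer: 14819/16 ≈ 926.19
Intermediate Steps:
w(y) = y³ (w(y) = y²*y = y³)
x(a, Z) = 5 + Z*a (x(a, Z) = Z*a + 5 = 5 + Z*a)
b = -½ ≈ -0.50000
F(C) = -C*(5 + C + C⁴) (F(C) = -(C + C)*(C + (5 + C*C³))/2 = -2*C*(C + (5 + C⁴))/2 = -2*C*(5 + C + C⁴)/2 = -C*(5 + C + C⁴))
F(b)*406 = -1*(-½)*(5 - ½ + (-½)⁴)*406 = -1*(-½)*(5 - ½ + 1/16)*406 = -1*(-½)*73/16*406 = (73/32)*406 = 14819/16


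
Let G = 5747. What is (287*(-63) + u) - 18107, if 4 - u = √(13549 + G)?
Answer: -36184 - 12*√134 ≈ -36323.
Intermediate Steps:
u = 4 - 12*√134 (u = 4 - √(13549 + 5747) = 4 - √19296 = 4 - 12*√134 ≈ -134.91)
(287*(-63) + u) - 18107 = (287*(-63) + (4 - 12*√134)) - 18107 = (-18081 + (4 - 12*√134)) - 18107 = (-18077 - 12*√134) - 18107 = -36184 - 12*√134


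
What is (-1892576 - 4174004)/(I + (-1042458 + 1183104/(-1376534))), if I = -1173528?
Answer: 2087713408430/762595313907 ≈ 2.7376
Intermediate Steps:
(-1892576 - 4174004)/(I + (-1042458 + 1183104/(-1376534))) = (-1892576 - 4174004)/(-1173528 + (-1042458 + 1183104/(-1376534))) = -6066580/(-1173528 + (-1042458 + 1183104*(-1/1376534))) = -6066580/(-1173528 + (-1042458 - 591552/688267)) = -6066580/(-1173528 - 717490031838/688267) = -6066580/(-1525190627814/688267) = -6066580*(-688267/1525190627814) = 2087713408430/762595313907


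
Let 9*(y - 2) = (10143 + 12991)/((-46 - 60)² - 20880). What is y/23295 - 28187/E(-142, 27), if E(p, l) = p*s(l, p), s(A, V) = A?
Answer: 412915388/56164245 ≈ 7.3519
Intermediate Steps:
y = 75229/43398 (y = 2 + ((10143 + 12991)/((-46 - 60)² - 20880))/9 = 2 + (23134/((-106)² - 20880))/9 = 2 + (23134/(11236 - 20880))/9 = 2 + (23134/(-9644))/9 = 2 + (23134*(-1/9644))/9 = 2 + (⅑)*(-11567/4822) = 2 - 11567/43398 = 75229/43398 ≈ 1.7335)
E(p, l) = l*p (E(p, l) = p*l = l*p)
y/23295 - 28187/E(-142, 27) = (75229/43398)/23295 - 28187/(27*(-142)) = (75229/43398)*(1/23295) - 28187/(-3834) = 75229/1010956410 - 28187*(-1/3834) = 75229/1010956410 + 397/54 = 412915388/56164245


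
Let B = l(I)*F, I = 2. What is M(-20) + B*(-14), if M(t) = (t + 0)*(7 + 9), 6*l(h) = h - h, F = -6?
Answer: -320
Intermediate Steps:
l(h) = 0 (l(h) = (h - h)/6 = (⅙)*0 = 0)
B = 0 (B = 0*(-6) = 0)
M(t) = 16*t (M(t) = t*16 = 16*t)
M(-20) + B*(-14) = 16*(-20) + 0*(-14) = -320 + 0 = -320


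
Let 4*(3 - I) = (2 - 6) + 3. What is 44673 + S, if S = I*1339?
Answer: 196099/4 ≈ 49025.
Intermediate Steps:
I = 13/4 (I = 3 - ((2 - 6) + 3)/4 = 3 - (-4 + 3)/4 = 3 - ¼*(-1) = 3 + ¼ = 13/4 ≈ 3.2500)
S = 17407/4 (S = (13/4)*1339 = 17407/4 ≈ 4351.8)
44673 + S = 44673 + 17407/4 = 196099/4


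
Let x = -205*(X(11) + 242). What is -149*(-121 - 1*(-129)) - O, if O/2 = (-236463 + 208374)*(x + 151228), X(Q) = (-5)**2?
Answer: 5420782562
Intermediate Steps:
X(Q) = 25
x = -54735 (x = -205*(25 + 242) = -205*267 = -54735)
O = -5420783754 (O = 2*((-236463 + 208374)*(-54735 + 151228)) = 2*(-28089*96493) = 2*(-2710391877) = -5420783754)
-149*(-121 - 1*(-129)) - O = -149*(-121 - 1*(-129)) - 1*(-5420783754) = -149*(-121 + 129) + 5420783754 = -149*8 + 5420783754 = -1192 + 5420783754 = 5420782562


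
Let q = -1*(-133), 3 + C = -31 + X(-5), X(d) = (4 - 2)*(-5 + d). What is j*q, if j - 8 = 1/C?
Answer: 57323/54 ≈ 1061.5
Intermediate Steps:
X(d) = -10 + 2*d (X(d) = 2*(-5 + d) = -10 + 2*d)
C = -54 (C = -3 + (-31 + (-10 + 2*(-5))) = -3 + (-31 + (-10 - 10)) = -3 + (-31 - 20) = -3 - 51 = -54)
q = 133
j = 431/54 (j = 8 + 1/(-54) = 8 - 1/54 = 431/54 ≈ 7.9815)
j*q = (431/54)*133 = 57323/54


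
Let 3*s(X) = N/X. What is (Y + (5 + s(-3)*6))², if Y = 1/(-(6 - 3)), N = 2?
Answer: 100/9 ≈ 11.111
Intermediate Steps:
s(X) = 2/(3*X) (s(X) = (2/X)/3 = 2/(3*X))
Y = -⅓ (Y = 1/(-1*3) = 1/(-3) = -⅓ ≈ -0.33333)
(Y + (5 + s(-3)*6))² = (-⅓ + (5 + ((⅔)/(-3))*6))² = (-⅓ + (5 + ((⅔)*(-⅓))*6))² = (-⅓ + (5 - 2/9*6))² = (-⅓ + (5 - 4/3))² = (-⅓ + 11/3)² = (10/3)² = 100/9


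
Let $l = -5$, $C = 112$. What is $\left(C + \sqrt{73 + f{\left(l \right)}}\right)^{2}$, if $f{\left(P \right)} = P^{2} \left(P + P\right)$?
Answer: $\left(112 + i \sqrt{177}\right)^{2} \approx 12367.0 + 2980.1 i$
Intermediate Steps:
$f{\left(P \right)} = 2 P^{3}$ ($f{\left(P \right)} = P^{2} \cdot 2 P = 2 P^{3}$)
$\left(C + \sqrt{73 + f{\left(l \right)}}\right)^{2} = \left(112 + \sqrt{73 + 2 \left(-5\right)^{3}}\right)^{2} = \left(112 + \sqrt{73 + 2 \left(-125\right)}\right)^{2} = \left(112 + \sqrt{73 - 250}\right)^{2} = \left(112 + \sqrt{-177}\right)^{2} = \left(112 + i \sqrt{177}\right)^{2}$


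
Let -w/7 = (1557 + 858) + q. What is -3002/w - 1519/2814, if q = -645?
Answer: -246971/830130 ≈ -0.29751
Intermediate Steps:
w = -12390 (w = -7*((1557 + 858) - 645) = -7*(2415 - 645) = -7*1770 = -12390)
-3002/w - 1519/2814 = -3002/(-12390) - 1519/2814 = -3002*(-1/12390) - 1519*1/2814 = 1501/6195 - 217/402 = -246971/830130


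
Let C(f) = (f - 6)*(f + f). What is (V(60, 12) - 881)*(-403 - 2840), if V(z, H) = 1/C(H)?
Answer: 137138903/48 ≈ 2.8571e+6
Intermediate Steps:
C(f) = 2*f*(-6 + f) (C(f) = (-6 + f)*(2*f) = 2*f*(-6 + f))
V(z, H) = 1/(2*H*(-6 + H))
(V(60, 12) - 881)*(-403 - 2840) = ((½)/(12*(-6 + 12)) - 881)*(-403 - 2840) = ((½)*(1/12)/6 - 881)*(-3243) = ((½)*(1/12)*(⅙) - 881)*(-3243) = (1/144 - 881)*(-3243) = -126863/144*(-3243) = 137138903/48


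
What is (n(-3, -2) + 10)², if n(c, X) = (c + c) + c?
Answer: 1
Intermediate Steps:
n(c, X) = 3*c (n(c, X) = 2*c + c = 3*c)
(n(-3, -2) + 10)² = (3*(-3) + 10)² = (-9 + 10)² = 1² = 1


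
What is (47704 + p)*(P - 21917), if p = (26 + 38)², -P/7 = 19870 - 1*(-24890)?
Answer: -17365276600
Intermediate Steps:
P = -313320 (P = -7*(19870 - 1*(-24890)) = -7*(19870 + 24890) = -7*44760 = -313320)
p = 4096 (p = 64² = 4096)
(47704 + p)*(P - 21917) = (47704 + 4096)*(-313320 - 21917) = 51800*(-335237) = -17365276600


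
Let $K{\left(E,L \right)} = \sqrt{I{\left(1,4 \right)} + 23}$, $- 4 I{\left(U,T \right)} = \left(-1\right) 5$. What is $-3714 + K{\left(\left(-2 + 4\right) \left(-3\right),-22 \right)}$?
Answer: $-3714 + \frac{\sqrt{97}}{2} \approx -3709.1$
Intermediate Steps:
$I{\left(U,T \right)} = \frac{5}{4}$ ($I{\left(U,T \right)} = - \frac{\left(-1\right) 5}{4} = \left(- \frac{1}{4}\right) \left(-5\right) = \frac{5}{4}$)
$K{\left(E,L \right)} = \frac{\sqrt{97}}{2}$ ($K{\left(E,L \right)} = \sqrt{\frac{5}{4} + 23} = \sqrt{\frac{97}{4}} = \frac{\sqrt{97}}{2}$)
$-3714 + K{\left(\left(-2 + 4\right) \left(-3\right),-22 \right)} = -3714 + \frac{\sqrt{97}}{2}$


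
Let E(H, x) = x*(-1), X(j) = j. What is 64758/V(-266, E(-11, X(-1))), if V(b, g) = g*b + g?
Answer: -64758/265 ≈ -244.37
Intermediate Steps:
E(H, x) = -x
V(b, g) = g + b*g (V(b, g) = b*g + g = g + b*g)
64758/V(-266, E(-11, X(-1))) = 64758/(((-1*(-1))*(1 - 266))) = 64758/((1*(-265))) = 64758/(-265) = 64758*(-1/265) = -64758/265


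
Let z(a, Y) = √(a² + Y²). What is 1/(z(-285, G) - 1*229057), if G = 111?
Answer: -229057/52467015703 - 3*√10394/52467015703 ≈ -4.3716e-6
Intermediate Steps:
z(a, Y) = √(Y² + a²)
1/(z(-285, G) - 1*229057) = 1/(√(111² + (-285)²) - 1*229057) = 1/(√(12321 + 81225) - 229057) = 1/(√93546 - 229057) = 1/(3*√10394 - 229057) = 1/(-229057 + 3*√10394)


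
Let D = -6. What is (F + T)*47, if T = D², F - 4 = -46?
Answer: -282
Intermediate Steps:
F = -42 (F = 4 - 46 = -42)
T = 36 (T = (-6)² = 36)
(F + T)*47 = (-42 + 36)*47 = -6*47 = -282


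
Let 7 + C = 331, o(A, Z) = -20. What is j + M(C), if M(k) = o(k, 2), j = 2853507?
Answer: 2853487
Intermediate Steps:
C = 324 (C = -7 + 331 = 324)
M(k) = -20
j + M(C) = 2853507 - 20 = 2853487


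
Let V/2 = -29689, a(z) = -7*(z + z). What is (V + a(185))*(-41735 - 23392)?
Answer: 4035789936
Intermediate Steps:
a(z) = -14*z
V = -59378 (V = 2*(-29689) = -59378)
(V + a(185))*(-41735 - 23392) = (-59378 - 14*185)*(-41735 - 23392) = (-59378 - 2590)*(-65127) = -61968*(-65127) = 4035789936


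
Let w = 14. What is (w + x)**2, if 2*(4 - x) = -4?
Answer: 400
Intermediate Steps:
x = 6 (x = 4 - 1/2*(-4) = 4 + 2 = 6)
(w + x)**2 = (14 + 6)**2 = 20**2 = 400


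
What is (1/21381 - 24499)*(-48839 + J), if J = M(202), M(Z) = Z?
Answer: 25476698620166/21381 ≈ 1.1916e+9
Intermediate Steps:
J = 202
(1/21381 - 24499)*(-48839 + J) = (1/21381 - 24499)*(-48839 + 202) = (1/21381 - 24499)*(-48637) = -523813118/21381*(-48637) = 25476698620166/21381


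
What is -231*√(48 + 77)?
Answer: -1155*√5 ≈ -2582.7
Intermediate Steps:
-231*√(48 + 77) = -1155*√5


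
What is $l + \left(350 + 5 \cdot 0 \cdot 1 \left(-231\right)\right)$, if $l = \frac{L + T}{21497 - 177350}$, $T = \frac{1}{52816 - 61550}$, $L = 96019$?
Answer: $\frac{52843156195}{151246678} \approx 349.38$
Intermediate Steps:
$T = - \frac{1}{8734}$ ($T = \frac{1}{-8734} = - \frac{1}{8734} \approx -0.0001145$)
$l = - \frac{93181105}{151246678}$ ($l = \frac{96019 - \frac{1}{8734}}{21497 - 177350} = \frac{838629945}{8734 \left(-155853\right)} = \frac{838629945}{8734} \left(- \frac{1}{155853}\right) = - \frac{93181105}{151246678} \approx -0.61609$)
$l + \left(350 + 5 \cdot 0 \cdot 1 \left(-231\right)\right) = - \frac{93181105}{151246678} + \left(350 + 5 \cdot 0 \cdot 1 \left(-231\right)\right) = - \frac{93181105}{151246678} + \left(350 + 0 \cdot 1 \left(-231\right)\right) = - \frac{93181105}{151246678} + \left(350 + 0 \left(-231\right)\right) = - \frac{93181105}{151246678} + \left(350 + 0\right) = - \frac{93181105}{151246678} + 350 = \frac{52843156195}{151246678}$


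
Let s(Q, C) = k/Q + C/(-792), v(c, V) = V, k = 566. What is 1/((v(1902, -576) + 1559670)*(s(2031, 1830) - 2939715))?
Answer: -14894/68263598502861009 ≈ -2.1818e-13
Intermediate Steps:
s(Q, C) = 566/Q - C/792 (s(Q, C) = 566/Q + C/(-792) = 566/Q + C*(-1/792) = 566/Q - C/792)
1/((v(1902, -576) + 1559670)*(s(2031, 1830) - 2939715)) = 1/((-576 + 1559670)*((566/2031 - 1/792*1830) - 2939715)) = 1/(1559094*((566*(1/2031) - 305/132) - 2939715)) = 1/(1559094*((566/2031 - 305/132) - 2939715)) = 1/(1559094*(-60527/29788 - 2939715)) = 1/(1559094*(-87568290947/29788)) = 1/(-68263598502861009/14894) = -14894/68263598502861009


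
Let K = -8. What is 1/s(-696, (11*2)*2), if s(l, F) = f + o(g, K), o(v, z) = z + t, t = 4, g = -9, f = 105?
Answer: 1/101 ≈ 0.0099010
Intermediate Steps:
o(v, z) = 4 + z (o(v, z) = z + 4 = 4 + z)
s(l, F) = 101 (s(l, F) = 105 + (4 - 8) = 105 - 4 = 101)
1/s(-696, (11*2)*2) = 1/101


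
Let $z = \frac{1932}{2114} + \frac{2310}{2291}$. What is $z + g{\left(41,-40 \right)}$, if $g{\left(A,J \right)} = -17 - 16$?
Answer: $- \frac{10751085}{345941} \approx -31.078$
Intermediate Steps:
$g{\left(A,J \right)} = -33$
$z = \frac{664968}{345941}$ ($z = 1932 \cdot \frac{1}{2114} + 2310 \cdot \frac{1}{2291} = \frac{138}{151} + \frac{2310}{2291} = \frac{664968}{345941} \approx 1.9222$)
$z + g{\left(41,-40 \right)} = \frac{664968}{345941} - 33 = - \frac{10751085}{345941}$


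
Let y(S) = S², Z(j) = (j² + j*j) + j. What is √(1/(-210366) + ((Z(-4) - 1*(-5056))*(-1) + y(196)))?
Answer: √163896606650114/70122 ≈ 182.57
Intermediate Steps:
Z(j) = j + 2*j² (Z(j) = (j² + j²) + j = 2*j² + j = j + 2*j²)
√(1/(-210366) + ((Z(-4) - 1*(-5056))*(-1) + y(196))) = √(1/(-210366) + ((-4*(1 + 2*(-4)) - 1*(-5056))*(-1) + 196²)) = √(-1/210366 + ((-4*(1 - 8) + 5056)*(-1) + 38416)) = √(-1/210366 + ((-4*(-7) + 5056)*(-1) + 38416)) = √(-1/210366 + ((28 + 5056)*(-1) + 38416)) = √(-1/210366 + (5084*(-1) + 38416)) = √(-1/210366 + (-5084 + 38416)) = √(-1/210366 + 33332) = √(7011919511/210366) = √163896606650114/70122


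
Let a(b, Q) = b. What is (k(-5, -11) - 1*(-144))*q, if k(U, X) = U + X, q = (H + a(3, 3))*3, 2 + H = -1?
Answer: 0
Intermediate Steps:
H = -3 (H = -2 - 1 = -3)
q = 0 (q = (-3 + 3)*3 = 0*3 = 0)
(k(-5, -11) - 1*(-144))*q = ((-5 - 11) - 1*(-144))*0 = (-16 + 144)*0 = 128*0 = 0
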